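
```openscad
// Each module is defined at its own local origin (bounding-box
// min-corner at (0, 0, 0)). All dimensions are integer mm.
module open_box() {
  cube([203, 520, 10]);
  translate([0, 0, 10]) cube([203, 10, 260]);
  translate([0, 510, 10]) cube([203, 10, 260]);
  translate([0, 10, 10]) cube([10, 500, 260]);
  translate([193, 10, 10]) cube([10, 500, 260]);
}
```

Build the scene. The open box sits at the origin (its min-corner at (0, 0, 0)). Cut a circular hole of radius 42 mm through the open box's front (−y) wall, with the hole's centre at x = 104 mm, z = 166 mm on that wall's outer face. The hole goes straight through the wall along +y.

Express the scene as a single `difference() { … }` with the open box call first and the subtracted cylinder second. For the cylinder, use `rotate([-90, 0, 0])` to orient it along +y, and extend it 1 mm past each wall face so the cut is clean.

difference() {
  open_box();
  translate([104, -1, 166]) rotate([-90, 0, 0]) cylinder(h = 12, r = 42);
}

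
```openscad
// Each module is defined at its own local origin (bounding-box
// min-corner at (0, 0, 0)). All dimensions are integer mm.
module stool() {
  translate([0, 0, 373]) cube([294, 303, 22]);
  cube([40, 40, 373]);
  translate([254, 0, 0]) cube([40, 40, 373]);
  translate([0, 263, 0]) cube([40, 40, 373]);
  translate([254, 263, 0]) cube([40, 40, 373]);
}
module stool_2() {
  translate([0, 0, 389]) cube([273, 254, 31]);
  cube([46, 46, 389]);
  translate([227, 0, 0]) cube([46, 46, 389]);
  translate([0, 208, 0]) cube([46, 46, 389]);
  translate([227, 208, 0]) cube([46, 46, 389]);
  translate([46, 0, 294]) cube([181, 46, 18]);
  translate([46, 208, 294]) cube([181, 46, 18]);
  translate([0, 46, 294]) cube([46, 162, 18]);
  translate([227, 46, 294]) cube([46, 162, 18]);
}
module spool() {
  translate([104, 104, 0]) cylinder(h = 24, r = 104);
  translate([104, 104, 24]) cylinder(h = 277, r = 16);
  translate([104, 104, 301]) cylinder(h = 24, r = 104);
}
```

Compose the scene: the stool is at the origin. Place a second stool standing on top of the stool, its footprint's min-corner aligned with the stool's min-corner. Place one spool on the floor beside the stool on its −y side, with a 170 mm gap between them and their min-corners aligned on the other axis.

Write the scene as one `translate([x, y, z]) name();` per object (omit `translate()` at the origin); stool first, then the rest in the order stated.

stool();
translate([0, 0, 395]) stool_2();
translate([0, -378, 0]) spool();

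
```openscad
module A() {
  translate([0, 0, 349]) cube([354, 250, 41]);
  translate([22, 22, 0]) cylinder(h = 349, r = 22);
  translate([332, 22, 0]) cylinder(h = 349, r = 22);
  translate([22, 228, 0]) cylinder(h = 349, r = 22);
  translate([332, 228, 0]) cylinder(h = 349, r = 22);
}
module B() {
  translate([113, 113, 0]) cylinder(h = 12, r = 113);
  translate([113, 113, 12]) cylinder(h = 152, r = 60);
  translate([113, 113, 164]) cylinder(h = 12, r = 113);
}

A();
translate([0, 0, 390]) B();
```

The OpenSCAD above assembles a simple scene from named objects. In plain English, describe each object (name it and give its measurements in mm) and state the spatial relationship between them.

A is a simple wooden stool: a rectangular seat 354 mm (x) by 250 mm (y), 41 mm thick, top face at z = 390 mm, on four round legs, each 44 mm in diameter. The legs rest on z = 0, each leg's axis is inset half a diameter from the nearest pair of seat edges (so the leg's bounding box is flush with the corner).

B is a spool: two coaxial disc flanges of radius 113 mm and thickness 12 mm, joined by a core cylinder of radius 60 mm and height 152 mm. The lower flange rests on z = 0 and the three cylinders share a vertical axis.

The spool is on top of the stool.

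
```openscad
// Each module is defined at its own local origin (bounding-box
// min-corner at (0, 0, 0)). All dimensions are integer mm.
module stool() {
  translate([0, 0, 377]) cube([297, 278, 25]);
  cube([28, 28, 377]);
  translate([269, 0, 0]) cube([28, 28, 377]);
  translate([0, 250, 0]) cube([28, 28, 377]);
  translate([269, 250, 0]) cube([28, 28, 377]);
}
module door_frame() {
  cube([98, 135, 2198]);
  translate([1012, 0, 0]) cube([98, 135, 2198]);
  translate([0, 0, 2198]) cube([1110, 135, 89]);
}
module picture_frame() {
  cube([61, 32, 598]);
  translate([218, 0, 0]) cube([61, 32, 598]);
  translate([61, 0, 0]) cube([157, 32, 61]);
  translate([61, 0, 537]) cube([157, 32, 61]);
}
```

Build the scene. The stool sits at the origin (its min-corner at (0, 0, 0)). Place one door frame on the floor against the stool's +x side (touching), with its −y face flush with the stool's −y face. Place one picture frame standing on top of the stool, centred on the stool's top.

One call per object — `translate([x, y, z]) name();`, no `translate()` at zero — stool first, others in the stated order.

stool();
translate([297, 0, 0]) door_frame();
translate([9, 123, 402]) picture_frame();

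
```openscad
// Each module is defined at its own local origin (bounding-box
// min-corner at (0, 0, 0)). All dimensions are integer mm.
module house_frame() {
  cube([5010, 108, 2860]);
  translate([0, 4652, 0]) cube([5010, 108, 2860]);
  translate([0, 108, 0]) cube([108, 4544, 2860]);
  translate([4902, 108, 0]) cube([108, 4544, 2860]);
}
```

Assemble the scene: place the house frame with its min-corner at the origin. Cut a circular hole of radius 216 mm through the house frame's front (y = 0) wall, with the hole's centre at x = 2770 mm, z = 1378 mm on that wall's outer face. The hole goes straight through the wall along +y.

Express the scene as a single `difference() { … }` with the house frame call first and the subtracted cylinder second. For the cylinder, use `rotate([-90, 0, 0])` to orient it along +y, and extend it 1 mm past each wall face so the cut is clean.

difference() {
  house_frame();
  translate([2770, -1, 1378]) rotate([-90, 0, 0]) cylinder(h = 110, r = 216);
}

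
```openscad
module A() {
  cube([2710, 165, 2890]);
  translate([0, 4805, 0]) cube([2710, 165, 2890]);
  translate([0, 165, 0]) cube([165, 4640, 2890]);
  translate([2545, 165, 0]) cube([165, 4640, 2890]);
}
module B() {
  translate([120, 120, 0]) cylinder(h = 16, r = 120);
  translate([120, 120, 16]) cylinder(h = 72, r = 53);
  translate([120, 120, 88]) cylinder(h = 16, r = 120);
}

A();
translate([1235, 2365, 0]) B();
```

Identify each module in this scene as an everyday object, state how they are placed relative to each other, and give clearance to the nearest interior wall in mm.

Clearances: x = 1070, y = 2200; minimum 1070 mm.

A is a house frame. B is a spool. The spool sits inside the house frame, centred. The clearance to the nearest interior wall is 1070 mm.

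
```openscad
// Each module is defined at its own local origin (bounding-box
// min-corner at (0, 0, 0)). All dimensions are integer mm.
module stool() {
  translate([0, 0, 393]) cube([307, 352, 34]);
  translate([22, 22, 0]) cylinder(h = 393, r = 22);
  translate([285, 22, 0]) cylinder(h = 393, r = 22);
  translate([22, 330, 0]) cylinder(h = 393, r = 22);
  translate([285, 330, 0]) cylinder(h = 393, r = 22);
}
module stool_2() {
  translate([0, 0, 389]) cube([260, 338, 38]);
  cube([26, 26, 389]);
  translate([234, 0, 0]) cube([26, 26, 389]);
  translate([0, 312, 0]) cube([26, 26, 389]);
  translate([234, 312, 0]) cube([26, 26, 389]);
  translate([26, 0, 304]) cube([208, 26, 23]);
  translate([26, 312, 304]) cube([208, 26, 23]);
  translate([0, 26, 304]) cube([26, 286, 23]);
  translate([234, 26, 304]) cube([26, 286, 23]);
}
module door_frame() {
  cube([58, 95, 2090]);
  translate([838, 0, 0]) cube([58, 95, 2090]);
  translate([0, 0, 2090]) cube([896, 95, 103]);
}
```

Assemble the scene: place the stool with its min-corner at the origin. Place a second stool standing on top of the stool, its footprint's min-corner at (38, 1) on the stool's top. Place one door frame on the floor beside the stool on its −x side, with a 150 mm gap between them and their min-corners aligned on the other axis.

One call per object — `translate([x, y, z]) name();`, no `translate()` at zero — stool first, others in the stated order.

stool();
translate([38, 1, 427]) stool_2();
translate([-1046, 0, 0]) door_frame();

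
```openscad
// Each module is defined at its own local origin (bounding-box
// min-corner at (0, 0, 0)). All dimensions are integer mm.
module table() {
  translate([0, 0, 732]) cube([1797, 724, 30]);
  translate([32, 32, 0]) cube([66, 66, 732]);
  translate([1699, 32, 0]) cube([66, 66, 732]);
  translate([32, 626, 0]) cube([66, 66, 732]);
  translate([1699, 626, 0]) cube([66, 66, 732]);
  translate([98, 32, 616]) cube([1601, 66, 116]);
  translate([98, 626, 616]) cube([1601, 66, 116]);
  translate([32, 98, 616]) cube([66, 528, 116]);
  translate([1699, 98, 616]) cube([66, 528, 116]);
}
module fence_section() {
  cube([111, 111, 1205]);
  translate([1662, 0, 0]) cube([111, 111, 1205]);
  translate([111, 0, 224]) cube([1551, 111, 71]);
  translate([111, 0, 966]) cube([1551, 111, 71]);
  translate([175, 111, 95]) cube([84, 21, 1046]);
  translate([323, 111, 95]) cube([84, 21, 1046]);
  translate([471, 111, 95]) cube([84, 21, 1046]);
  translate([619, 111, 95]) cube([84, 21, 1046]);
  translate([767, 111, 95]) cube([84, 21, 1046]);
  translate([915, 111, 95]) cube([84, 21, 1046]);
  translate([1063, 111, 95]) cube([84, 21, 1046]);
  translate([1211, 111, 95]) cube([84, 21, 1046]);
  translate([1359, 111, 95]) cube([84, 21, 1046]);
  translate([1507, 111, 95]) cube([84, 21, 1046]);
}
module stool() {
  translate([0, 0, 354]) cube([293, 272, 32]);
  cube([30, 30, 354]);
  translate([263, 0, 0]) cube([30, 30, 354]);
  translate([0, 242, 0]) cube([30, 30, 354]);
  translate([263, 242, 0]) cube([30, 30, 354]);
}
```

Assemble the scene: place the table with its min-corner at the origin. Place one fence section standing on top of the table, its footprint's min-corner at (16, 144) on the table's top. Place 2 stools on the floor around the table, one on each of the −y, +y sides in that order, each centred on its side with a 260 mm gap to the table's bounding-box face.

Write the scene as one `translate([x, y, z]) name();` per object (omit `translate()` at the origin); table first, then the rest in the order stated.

table();
translate([16, 144, 762]) fence_section();
translate([752, -532, 0]) stool();
translate([752, 984, 0]) stool();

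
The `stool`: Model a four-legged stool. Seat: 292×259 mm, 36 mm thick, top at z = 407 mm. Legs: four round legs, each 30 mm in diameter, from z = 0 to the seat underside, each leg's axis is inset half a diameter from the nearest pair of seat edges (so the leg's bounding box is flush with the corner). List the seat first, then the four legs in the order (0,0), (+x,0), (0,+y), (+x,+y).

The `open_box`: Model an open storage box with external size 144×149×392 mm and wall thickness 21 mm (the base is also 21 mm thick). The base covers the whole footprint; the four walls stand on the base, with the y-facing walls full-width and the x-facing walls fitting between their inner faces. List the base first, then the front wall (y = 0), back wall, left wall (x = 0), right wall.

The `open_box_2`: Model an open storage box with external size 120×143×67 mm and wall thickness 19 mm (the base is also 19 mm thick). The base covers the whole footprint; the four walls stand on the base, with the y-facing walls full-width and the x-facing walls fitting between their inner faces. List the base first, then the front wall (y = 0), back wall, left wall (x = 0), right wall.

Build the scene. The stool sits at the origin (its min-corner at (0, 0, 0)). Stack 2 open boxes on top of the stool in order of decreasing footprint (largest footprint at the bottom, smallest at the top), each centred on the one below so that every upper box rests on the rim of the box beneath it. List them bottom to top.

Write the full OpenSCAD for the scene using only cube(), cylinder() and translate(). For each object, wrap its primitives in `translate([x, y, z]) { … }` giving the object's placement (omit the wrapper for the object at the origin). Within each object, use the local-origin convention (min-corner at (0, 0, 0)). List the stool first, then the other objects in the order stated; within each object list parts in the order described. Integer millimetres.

translate([0, 0, 371]) cube([292, 259, 36]);
translate([15, 15, 0]) cylinder(h = 371, r = 15);
translate([277, 15, 0]) cylinder(h = 371, r = 15);
translate([15, 244, 0]) cylinder(h = 371, r = 15);
translate([277, 244, 0]) cylinder(h = 371, r = 15);
translate([74, 55, 407]) {
  cube([144, 149, 21]);
  translate([0, 0, 21]) cube([144, 21, 371]);
  translate([0, 128, 21]) cube([144, 21, 371]);
  translate([0, 21, 21]) cube([21, 107, 371]);
  translate([123, 21, 21]) cube([21, 107, 371]);
}
translate([86, 58, 799]) {
  cube([120, 143, 19]);
  translate([0, 0, 19]) cube([120, 19, 48]);
  translate([0, 124, 19]) cube([120, 19, 48]);
  translate([0, 19, 19]) cube([19, 105, 48]);
  translate([101, 19, 19]) cube([19, 105, 48]);
}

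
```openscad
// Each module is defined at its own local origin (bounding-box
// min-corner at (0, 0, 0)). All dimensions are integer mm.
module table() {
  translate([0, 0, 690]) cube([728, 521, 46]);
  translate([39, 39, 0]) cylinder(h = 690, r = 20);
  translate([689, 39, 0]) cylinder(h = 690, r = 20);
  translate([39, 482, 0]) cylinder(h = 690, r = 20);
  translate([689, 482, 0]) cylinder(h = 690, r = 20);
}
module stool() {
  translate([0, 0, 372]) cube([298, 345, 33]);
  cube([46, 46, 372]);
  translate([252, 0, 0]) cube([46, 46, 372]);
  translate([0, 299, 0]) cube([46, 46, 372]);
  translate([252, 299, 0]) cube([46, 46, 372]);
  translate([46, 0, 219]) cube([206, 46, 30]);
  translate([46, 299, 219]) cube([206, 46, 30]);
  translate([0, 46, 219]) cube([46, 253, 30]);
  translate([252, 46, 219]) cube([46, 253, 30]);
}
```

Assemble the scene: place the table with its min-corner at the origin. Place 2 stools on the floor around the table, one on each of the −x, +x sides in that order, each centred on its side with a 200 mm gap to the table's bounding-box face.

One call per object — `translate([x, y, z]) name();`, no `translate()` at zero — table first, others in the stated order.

table();
translate([-498, 88, 0]) stool();
translate([928, 88, 0]) stool();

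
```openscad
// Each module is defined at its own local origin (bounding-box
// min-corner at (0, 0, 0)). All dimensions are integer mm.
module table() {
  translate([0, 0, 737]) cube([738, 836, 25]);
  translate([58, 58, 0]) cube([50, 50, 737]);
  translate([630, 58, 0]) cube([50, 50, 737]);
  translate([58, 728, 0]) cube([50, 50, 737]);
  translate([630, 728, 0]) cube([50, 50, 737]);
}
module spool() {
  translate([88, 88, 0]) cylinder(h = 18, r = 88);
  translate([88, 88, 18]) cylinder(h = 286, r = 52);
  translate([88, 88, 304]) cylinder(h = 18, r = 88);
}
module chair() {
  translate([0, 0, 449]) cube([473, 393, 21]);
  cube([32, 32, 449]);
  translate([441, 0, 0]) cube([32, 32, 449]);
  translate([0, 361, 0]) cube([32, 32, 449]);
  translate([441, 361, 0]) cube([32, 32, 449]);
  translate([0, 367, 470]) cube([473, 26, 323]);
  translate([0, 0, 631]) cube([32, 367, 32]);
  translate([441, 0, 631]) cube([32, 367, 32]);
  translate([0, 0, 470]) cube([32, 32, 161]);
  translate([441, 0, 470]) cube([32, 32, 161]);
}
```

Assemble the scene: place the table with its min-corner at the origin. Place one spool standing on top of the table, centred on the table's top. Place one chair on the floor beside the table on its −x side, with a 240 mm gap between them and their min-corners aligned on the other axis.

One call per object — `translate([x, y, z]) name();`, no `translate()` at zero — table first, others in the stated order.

table();
translate([281, 330, 762]) spool();
translate([-713, 0, 0]) chair();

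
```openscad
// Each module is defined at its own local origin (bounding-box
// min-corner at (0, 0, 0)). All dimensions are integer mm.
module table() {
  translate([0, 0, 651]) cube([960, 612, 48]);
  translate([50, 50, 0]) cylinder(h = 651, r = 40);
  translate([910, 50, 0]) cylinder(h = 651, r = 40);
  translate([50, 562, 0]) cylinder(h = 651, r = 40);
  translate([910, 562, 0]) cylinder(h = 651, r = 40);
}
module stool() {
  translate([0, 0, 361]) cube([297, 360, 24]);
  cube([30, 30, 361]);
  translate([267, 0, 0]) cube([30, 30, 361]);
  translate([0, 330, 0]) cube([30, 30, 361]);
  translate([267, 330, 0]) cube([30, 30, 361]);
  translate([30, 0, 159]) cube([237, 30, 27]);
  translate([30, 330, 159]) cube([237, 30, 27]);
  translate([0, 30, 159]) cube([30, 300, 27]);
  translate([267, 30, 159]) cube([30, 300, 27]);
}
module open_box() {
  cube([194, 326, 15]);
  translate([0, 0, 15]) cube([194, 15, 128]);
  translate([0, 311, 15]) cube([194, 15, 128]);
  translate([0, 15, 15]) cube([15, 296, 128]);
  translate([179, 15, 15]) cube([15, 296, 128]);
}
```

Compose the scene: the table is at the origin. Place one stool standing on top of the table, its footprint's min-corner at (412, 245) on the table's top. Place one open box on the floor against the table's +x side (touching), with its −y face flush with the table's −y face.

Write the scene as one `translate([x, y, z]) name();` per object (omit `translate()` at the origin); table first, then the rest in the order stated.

table();
translate([412, 245, 699]) stool();
translate([960, 0, 0]) open_box();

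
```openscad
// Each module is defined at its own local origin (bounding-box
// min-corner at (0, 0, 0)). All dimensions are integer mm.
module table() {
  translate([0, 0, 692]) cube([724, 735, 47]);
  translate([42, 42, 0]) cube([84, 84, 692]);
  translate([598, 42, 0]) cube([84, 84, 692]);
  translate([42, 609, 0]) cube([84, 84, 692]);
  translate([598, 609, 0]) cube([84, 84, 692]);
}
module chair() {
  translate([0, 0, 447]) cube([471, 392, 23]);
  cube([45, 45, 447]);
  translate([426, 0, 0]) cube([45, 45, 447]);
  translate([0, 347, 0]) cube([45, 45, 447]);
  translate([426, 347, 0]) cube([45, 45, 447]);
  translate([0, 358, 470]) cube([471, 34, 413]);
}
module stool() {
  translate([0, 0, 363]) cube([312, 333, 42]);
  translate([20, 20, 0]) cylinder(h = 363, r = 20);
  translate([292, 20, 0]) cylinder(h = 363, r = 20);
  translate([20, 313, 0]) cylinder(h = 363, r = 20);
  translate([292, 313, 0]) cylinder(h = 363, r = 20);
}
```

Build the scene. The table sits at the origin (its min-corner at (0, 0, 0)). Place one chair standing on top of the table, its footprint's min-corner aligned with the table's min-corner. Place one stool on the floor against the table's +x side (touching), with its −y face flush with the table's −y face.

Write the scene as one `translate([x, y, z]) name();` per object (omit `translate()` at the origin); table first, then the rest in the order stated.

table();
translate([0, 0, 739]) chair();
translate([724, 0, 0]) stool();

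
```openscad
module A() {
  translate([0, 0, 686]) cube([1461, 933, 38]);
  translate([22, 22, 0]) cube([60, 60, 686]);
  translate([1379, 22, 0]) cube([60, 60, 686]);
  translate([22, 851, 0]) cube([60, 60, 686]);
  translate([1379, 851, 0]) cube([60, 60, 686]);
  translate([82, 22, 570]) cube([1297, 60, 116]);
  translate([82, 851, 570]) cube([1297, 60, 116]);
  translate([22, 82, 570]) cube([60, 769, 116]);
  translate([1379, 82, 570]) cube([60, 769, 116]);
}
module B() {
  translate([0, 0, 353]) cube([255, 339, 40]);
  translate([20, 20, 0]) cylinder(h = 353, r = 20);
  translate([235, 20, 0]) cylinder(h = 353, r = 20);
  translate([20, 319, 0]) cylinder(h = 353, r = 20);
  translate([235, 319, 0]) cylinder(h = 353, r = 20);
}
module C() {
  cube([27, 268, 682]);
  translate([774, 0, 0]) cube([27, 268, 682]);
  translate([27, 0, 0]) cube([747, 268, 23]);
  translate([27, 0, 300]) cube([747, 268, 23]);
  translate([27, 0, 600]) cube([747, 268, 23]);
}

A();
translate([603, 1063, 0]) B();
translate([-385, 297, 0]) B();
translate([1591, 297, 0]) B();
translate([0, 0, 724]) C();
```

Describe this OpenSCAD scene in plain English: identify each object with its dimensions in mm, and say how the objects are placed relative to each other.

A is a table: top 1461 mm (x) × 933 mm (y), 38 mm thick, upper face at z = 724 mm, on four 60×60 mm square legs, each inset 22 mm from the nearest pair of top edges, running from z = 0 to the bottom of the top. Four apron rails, 60 mm thick and 116 mm tall, run between adjacent legs with their top edges flush with the underside of the top and their outer faces flush with the legs' outer faces.

B is a four-legged stool. The seat is a 255×339×40 mm slab whose top surface is at z = 393 mm; four round legs, each 40 mm in diameter, run from the floor (z = 0) to the underside of the seat, each leg's axis is inset half a diameter from the nearest pair of seat edges (so the leg's bounding box is flush with the corner).

C is a bookshelf 801 mm wide overall, 268 mm deep and 682 mm tall. The two sides are 27 mm thick vertical panels. 3 horizontal shelves of 23 mm thickness span between the inner faces of the sides; the lowest shelf sits on the floor and shelves are stacked with a clear vertical gap of 277 mm between each pair.

Three stools sit around the table at the +y, −x, +x sides. The bookshelf is on top of the table.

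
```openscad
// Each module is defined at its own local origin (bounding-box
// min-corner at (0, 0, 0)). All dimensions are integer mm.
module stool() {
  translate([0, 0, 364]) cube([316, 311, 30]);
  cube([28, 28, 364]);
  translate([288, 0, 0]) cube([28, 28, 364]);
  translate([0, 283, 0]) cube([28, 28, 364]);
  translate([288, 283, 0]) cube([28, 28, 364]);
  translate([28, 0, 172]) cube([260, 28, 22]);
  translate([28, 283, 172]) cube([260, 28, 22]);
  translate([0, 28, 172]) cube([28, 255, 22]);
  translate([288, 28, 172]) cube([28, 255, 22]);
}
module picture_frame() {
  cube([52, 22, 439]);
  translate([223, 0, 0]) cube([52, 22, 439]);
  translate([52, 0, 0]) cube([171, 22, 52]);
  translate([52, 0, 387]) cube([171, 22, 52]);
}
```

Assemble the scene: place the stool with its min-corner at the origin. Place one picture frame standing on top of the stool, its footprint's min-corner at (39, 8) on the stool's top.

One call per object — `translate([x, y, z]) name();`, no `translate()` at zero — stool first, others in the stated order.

stool();
translate([39, 8, 394]) picture_frame();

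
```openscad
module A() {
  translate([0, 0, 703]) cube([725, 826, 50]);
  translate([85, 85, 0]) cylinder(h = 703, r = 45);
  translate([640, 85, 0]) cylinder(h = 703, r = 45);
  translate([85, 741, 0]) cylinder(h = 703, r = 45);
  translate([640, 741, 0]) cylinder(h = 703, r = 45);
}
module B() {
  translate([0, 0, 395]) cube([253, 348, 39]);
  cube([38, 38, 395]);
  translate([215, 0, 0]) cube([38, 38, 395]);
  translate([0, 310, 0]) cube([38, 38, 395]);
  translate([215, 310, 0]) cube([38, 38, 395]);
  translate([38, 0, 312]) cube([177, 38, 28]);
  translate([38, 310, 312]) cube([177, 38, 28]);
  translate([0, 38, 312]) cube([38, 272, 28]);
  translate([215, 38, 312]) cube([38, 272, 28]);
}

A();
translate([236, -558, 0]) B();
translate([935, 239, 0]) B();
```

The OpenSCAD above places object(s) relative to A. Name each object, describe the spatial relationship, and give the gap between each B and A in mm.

Each stool's nearest face is 210 mm from the table's bounding box.

A is a table. B is a stool. Two stools sit around the table at the −y, +x sides. The gap between each stool and the table is 210 mm.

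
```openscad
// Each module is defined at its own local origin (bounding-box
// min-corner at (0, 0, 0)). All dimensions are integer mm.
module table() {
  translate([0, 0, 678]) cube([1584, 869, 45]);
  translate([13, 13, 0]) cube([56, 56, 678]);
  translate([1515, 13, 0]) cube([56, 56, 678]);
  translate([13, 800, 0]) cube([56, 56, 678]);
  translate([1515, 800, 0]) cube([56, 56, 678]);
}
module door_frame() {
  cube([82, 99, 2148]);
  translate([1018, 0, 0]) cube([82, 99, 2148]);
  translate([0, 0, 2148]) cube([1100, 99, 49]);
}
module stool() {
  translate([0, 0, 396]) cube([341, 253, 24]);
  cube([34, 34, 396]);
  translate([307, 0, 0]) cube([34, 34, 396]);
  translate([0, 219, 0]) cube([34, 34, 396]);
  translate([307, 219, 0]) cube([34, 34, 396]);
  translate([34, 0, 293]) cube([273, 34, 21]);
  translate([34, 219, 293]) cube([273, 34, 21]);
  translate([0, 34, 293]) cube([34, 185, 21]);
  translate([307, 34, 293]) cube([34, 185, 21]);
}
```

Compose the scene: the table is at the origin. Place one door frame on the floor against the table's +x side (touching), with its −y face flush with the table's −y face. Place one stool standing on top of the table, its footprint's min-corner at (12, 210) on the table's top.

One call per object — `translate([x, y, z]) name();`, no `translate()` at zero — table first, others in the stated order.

table();
translate([1584, 0, 0]) door_frame();
translate([12, 210, 723]) stool();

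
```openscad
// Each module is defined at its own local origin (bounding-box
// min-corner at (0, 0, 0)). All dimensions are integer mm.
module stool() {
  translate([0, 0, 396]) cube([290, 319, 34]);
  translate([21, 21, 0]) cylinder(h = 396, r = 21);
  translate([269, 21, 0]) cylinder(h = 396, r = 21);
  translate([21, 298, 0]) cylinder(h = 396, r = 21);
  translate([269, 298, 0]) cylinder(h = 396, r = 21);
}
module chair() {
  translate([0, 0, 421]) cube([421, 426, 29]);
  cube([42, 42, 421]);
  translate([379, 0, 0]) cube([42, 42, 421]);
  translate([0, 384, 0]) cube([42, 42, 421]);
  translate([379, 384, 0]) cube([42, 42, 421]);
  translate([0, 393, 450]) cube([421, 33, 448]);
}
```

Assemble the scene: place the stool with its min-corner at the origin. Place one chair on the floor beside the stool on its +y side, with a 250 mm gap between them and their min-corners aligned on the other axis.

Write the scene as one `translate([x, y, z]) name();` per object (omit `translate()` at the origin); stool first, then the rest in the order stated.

stool();
translate([0, 569, 0]) chair();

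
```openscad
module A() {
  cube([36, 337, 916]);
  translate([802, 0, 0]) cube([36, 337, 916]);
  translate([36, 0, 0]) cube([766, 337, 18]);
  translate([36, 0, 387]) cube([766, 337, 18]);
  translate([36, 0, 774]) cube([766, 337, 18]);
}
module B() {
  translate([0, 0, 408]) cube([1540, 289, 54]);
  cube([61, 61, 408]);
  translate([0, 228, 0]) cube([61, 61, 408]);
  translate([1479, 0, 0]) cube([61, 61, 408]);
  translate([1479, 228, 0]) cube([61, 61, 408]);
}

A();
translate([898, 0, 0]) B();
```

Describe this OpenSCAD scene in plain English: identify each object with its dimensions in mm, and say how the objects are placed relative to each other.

A is a bookshelf 838 mm wide overall, 337 mm deep and 916 mm tall. The two sides are 36 mm thick vertical panels. 3 horizontal shelves of 18 mm thickness span between the inner faces of the sides; the lowest shelf sits on the floor and shelves are stacked with a clear vertical gap of 369 mm between each pair.

B is a bench: a 1540×289 mm seat slab, 54 mm thick, top at z = 462 mm, on four 61×61 mm square legs flush with the seat corners and standing on z = 0.

The bench is on the floor beside the bookshelf on its +x side.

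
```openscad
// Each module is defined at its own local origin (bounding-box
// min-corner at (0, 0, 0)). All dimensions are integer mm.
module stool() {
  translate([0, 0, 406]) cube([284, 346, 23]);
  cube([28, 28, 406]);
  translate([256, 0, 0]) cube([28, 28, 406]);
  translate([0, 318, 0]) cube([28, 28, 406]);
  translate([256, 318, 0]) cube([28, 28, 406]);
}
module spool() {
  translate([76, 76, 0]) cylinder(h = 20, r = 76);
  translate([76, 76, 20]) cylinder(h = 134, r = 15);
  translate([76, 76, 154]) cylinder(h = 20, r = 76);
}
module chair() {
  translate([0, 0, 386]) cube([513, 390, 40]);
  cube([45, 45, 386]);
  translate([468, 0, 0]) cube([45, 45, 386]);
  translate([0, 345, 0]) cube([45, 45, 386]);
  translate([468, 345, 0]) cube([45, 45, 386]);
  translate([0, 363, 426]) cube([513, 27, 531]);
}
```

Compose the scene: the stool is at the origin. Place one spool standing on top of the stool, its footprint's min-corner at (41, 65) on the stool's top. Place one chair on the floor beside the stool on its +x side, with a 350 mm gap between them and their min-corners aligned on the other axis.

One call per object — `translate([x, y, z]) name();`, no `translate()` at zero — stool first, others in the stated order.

stool();
translate([41, 65, 429]) spool();
translate([634, 0, 0]) chair();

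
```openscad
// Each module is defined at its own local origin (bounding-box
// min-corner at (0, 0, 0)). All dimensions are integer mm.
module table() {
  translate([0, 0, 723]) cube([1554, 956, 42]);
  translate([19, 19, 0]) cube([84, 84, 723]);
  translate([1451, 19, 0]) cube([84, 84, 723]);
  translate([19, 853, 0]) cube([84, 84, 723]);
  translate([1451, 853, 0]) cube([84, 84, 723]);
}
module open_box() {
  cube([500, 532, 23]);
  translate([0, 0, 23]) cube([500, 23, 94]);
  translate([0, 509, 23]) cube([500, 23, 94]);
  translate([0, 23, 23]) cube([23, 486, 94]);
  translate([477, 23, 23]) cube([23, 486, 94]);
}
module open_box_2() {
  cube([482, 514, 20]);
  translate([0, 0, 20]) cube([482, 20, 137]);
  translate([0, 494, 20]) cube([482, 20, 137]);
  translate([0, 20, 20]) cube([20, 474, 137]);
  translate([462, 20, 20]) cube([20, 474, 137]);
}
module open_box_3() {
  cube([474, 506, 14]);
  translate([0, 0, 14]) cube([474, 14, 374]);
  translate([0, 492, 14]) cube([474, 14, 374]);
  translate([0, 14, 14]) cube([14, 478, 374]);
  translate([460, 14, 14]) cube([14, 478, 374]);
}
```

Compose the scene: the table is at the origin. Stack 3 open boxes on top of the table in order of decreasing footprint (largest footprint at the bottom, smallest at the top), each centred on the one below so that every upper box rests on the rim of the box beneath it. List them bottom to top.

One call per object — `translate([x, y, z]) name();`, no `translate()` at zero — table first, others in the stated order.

table();
translate([527, 212, 765]) open_box();
translate([536, 221, 882]) open_box_2();
translate([540, 225, 1039]) open_box_3();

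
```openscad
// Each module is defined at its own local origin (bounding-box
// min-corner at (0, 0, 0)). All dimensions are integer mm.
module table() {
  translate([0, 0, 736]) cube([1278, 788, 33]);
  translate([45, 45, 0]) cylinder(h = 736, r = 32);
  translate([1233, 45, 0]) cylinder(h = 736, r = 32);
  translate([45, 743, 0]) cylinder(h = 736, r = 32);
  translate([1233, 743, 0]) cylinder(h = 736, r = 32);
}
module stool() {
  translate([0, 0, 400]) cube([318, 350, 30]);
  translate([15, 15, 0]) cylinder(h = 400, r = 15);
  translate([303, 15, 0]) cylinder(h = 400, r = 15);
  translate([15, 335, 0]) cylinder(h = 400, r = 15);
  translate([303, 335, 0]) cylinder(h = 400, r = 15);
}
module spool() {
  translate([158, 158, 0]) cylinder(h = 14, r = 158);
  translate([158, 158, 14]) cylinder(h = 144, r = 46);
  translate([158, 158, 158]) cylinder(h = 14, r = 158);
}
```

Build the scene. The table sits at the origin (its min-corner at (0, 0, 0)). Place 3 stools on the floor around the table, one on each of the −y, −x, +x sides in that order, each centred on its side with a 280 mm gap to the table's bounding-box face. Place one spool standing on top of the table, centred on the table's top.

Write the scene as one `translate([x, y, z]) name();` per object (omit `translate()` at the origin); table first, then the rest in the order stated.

table();
translate([480, -630, 0]) stool();
translate([-598, 219, 0]) stool();
translate([1558, 219, 0]) stool();
translate([481, 236, 769]) spool();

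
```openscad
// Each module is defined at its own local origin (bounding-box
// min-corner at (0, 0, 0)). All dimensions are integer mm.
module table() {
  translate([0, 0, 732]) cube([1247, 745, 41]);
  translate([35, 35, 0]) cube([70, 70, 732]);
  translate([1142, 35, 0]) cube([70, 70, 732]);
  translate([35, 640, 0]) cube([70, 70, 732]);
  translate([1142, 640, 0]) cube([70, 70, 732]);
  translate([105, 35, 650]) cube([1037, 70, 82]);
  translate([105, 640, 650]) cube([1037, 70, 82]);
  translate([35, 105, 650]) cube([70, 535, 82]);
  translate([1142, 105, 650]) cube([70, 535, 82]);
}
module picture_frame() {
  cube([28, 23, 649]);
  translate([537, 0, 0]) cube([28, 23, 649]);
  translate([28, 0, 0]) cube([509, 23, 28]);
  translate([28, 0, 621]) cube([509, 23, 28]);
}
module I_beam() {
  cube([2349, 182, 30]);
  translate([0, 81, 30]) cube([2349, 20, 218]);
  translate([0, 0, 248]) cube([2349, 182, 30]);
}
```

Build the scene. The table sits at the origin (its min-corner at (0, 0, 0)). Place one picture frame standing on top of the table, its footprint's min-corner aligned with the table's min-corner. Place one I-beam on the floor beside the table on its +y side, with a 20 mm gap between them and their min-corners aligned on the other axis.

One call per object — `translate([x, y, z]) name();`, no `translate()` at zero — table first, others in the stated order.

table();
translate([0, 0, 773]) picture_frame();
translate([0, 765, 0]) I_beam();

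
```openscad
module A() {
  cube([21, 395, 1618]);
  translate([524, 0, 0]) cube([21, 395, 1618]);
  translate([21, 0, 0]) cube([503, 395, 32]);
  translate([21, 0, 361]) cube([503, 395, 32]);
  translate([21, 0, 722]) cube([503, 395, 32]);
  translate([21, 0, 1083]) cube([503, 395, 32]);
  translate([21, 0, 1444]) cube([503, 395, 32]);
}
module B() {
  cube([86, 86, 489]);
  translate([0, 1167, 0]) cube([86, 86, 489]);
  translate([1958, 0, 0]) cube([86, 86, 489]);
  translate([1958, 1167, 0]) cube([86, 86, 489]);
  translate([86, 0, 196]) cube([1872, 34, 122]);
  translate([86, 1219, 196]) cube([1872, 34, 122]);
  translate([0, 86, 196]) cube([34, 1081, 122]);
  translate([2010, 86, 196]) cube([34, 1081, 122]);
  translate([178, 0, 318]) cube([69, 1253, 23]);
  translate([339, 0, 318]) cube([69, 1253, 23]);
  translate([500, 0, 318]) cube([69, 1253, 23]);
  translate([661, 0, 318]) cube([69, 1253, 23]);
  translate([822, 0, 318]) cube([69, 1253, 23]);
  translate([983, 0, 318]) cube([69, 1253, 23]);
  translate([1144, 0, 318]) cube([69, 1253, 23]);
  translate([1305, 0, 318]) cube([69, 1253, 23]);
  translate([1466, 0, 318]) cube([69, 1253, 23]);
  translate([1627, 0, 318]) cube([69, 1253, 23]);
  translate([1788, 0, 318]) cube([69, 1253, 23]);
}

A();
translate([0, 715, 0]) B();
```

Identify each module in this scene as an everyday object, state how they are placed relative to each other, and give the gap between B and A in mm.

The bed frame's nearest face is 320 mm from the bookshelf's +y face.

A is a bookshelf. B is a bed frame. The bed frame is on the floor beside the bookshelf on its +y side. The gap between the bed frame and the bookshelf is 320 mm.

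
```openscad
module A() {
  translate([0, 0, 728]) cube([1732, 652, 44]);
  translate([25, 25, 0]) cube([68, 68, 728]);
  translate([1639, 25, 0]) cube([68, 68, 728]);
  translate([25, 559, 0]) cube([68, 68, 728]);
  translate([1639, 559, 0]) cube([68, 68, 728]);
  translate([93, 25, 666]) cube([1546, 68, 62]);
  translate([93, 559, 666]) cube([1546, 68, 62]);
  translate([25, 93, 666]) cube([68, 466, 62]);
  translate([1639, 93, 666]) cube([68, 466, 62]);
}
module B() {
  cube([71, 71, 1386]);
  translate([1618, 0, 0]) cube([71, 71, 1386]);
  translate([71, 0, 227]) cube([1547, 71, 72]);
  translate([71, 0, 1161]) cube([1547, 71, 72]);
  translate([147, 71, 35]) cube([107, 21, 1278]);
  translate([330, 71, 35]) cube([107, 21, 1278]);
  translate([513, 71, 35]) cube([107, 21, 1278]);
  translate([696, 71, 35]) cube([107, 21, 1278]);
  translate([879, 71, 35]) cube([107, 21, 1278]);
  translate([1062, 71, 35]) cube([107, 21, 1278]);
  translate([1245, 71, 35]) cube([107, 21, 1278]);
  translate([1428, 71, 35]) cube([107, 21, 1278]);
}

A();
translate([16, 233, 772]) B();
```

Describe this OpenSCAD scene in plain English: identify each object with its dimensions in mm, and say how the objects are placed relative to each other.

A is a table: top 1732 mm (x) × 652 mm (y), 44 mm thick, upper face at z = 772 mm, on four 68×68 mm square legs, each inset 25 mm from the nearest pair of top edges, running from z = 0 to the bottom of the top. Four apron rails, 68 mm thick and 62 mm tall, run between adjacent legs with their top edges flush with the underside of the top and their outer faces flush with the legs' outer faces.

B is a fence section. Two 71×71 mm posts, 1386 mm tall, stand on the floor with a clear span of 1547 mm between their inner faces. Two horizontal rails of 71×72 mm section span the gap between the posts with their undersides at z = 227 mm and z = 1161 mm, flush with the posts' −y face. 8 pickets, each 107 mm wide, 21 mm thick and 1278 mm tall, are fixed to the +y face of the rails with their bottoms at z = 35 mm, evenly spaced across the span with equal gaps (rounded down to the nearest mm) at the −x end and between each pair — any rounding remainder accumulates at the +x end.

The fence section is on top of the table.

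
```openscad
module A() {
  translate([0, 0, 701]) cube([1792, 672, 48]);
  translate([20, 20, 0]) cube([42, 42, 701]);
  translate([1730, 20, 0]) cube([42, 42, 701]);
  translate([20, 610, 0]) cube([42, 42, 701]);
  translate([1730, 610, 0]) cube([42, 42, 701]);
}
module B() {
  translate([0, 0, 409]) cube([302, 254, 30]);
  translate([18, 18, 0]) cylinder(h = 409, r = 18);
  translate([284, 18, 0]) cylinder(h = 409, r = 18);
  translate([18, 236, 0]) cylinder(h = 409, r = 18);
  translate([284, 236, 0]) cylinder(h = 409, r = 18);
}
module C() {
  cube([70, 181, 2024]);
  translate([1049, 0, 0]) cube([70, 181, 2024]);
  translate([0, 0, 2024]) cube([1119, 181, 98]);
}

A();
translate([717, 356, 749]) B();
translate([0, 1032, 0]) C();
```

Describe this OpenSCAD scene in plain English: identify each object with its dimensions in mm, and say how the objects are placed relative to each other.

A is a table: top 1792 mm (x) × 672 mm (y), 48 mm thick, upper face at z = 749 mm, on four 42×42 mm square legs, each inset 20 mm from the nearest pair of top edges, running from z = 0 to the bottom of the top.

B is a simple wooden stool: a rectangular seat 302 mm (x) by 254 mm (y), 30 mm thick, top face at z = 439 mm, on four round legs, each 36 mm in diameter. The legs rest on z = 0, each leg's axis is inset half a diameter from the nearest pair of seat edges (so the leg's bounding box is flush with the corner).

C is a door frame. The clear opening is 979 mm wide and 2024 mm high. Two 70 mm wide jambs, 181 mm deep, stand either side of the opening from the floor to the top of the opening. A 98 mm thick head sits across the top of both jambs, spanning the full outside width of the frame.

The stool is on top of the table. The door frame is on the floor beside the table on its +y side.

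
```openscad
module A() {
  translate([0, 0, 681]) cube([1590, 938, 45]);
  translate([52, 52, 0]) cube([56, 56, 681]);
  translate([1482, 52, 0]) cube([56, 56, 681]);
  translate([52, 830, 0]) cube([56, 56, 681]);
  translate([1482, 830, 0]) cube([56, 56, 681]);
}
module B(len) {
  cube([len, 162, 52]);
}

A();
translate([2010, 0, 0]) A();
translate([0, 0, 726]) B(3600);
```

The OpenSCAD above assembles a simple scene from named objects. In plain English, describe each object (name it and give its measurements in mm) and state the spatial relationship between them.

A is a table: top 1590 mm (x) × 938 mm (y), 45 mm thick, upper face at z = 726 mm, on four 56×56 mm square legs, each inset 52 mm from the nearest pair of top edges, running from z = 0 to the bottom of the top.

B is a rectangular beam 3600 mm long (x), 162 mm deep (y), 52 mm thick (z).

The beam spans the tops of two tables placed 420 mm apart, resting at z = 726 mm.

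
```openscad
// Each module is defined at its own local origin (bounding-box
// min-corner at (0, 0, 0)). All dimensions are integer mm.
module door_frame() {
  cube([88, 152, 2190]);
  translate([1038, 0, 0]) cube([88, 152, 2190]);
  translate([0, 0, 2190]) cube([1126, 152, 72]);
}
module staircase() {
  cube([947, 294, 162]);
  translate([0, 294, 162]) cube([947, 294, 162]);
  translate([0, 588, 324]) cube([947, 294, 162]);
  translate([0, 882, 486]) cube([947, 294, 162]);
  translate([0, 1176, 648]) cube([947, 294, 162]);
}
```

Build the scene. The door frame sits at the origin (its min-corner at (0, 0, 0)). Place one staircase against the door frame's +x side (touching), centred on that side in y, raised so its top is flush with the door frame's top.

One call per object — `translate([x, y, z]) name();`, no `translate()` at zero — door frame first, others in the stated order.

door_frame();
translate([1126, -659, 1452]) staircase();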